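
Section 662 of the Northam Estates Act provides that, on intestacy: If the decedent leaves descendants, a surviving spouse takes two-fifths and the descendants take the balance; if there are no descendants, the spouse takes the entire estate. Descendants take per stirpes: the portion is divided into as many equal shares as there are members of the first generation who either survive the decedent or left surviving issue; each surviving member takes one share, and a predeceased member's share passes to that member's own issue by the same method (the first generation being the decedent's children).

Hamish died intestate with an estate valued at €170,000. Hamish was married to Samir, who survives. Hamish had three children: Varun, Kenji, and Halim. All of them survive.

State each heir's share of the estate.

Samir: €68,000; Varun: €34,000; Kenji: €34,000; Halim: €34,000

Samir takes two-fifths of €170,000 = €68,000. The remaining €102,000 passes to the descendants.
The descendants' portion (€102,000) is divided into 3 shares of €34,000: Varun, Kenji, and Halim each take €34,000.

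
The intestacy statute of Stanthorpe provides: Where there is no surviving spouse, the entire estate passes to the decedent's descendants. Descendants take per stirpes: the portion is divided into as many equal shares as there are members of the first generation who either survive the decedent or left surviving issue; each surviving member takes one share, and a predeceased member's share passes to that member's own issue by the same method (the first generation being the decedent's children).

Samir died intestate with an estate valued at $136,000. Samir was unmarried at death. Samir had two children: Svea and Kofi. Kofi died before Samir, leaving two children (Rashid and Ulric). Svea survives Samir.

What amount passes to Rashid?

Rashid receives $34,000.

The entire $136,000 passes to the descendants.
That amount ($136,000) is divided into 2 shares of $68,000: Svea takes $68,000; Kofi's $68,000 share passes to Kofi's issue.
Kofi's share ($68,000) is divided into 2 shares of $34,000: Rashid and Ulric each take $34,000.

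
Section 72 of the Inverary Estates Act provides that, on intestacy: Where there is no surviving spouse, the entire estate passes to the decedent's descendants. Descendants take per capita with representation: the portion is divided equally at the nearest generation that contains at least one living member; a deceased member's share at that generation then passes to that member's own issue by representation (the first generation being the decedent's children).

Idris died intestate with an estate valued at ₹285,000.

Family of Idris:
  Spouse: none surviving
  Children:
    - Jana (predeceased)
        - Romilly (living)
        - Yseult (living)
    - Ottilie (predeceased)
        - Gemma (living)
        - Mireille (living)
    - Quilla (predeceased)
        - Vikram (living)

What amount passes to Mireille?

The entire ₹285,000 passes to the descendants.
No child survives, so the initial division is made at the grandchildren's generation.
That amount (₹285,000) is divided into 5 shares of ₹57,000: Romilly, Yseult, Gemma, Mireille, and Vikram each take ₹57,000.

Mireille receives ₹57,000.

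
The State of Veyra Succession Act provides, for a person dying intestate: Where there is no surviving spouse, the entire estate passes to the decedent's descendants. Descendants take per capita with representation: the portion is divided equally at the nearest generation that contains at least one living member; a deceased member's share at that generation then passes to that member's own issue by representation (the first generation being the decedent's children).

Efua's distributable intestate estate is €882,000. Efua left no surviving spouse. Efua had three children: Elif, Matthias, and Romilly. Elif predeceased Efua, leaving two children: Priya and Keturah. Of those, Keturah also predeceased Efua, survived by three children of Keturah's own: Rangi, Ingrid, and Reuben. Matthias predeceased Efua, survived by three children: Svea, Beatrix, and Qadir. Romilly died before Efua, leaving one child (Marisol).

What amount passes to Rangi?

The entire €882,000 passes to the descendants.
No child survives, so the initial division is made at the grandchildren's generation.
That amount (€882,000) is divided into 6 shares of €147,000: Priya, Svea, Beatrix, Qadir, and Marisol each take €147,000; Keturah's €147,000 share passes to Keturah's issue.
Keturah's share (€147,000) is divided into 3 shares of €49,000: Rangi, Ingrid, and Reuben each take €49,000.

Rangi receives €49,000.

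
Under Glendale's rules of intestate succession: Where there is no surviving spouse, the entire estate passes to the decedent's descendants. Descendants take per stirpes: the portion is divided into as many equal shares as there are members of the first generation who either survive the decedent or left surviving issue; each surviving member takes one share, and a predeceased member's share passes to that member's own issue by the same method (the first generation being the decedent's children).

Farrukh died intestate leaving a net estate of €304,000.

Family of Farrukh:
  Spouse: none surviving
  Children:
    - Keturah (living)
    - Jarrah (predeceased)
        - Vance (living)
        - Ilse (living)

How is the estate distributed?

Keturah: €152,000; Vance: €76,000; Ilse: €76,000

The entire €304,000 passes to the descendants.
That amount (€304,000) is divided into 2 shares of €152,000: Keturah takes €152,000; Jarrah's €152,000 share passes to Jarrah's issue.
Jarrah's share (€152,000) is divided into 2 shares of €76,000: Vance and Ilse each take €76,000.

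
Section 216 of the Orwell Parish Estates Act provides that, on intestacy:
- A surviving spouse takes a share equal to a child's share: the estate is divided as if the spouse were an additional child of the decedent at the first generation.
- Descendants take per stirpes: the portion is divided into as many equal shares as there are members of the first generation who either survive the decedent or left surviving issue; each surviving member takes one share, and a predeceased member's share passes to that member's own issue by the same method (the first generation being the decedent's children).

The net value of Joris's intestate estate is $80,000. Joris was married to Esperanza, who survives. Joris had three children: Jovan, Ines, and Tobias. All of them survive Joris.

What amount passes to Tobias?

Tobias receives $20,000.

The spouse counts as an additional share at the children's level, so there are 4 primary shares of $20,000. Esperanza takes one such share ($20,000).
The children's combined portion ($60,000) is divided into 3 shares of $20,000: Jovan, Ines, and Tobias each take $20,000.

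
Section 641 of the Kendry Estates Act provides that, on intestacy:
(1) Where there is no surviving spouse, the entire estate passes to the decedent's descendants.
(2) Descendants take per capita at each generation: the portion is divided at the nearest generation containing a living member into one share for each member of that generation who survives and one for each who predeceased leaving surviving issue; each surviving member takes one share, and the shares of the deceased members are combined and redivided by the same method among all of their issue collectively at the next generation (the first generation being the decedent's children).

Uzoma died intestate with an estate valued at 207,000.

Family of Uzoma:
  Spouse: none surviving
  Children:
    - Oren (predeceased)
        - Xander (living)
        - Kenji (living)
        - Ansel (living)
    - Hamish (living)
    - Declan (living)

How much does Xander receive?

The entire 207,000 passes to the descendants.
That amount (207,000) is divided at the children's generation into 3 shares of 69,000. Hamish and Declan each take 69,000. The remaining share for the deceased Oren (69,000) is carried to the next generation.
That pool (69,000) is divided at the grandchildren's generation equally among Xander, Kenji, and Ansel: 23,000 each.

Xander receives 23,000.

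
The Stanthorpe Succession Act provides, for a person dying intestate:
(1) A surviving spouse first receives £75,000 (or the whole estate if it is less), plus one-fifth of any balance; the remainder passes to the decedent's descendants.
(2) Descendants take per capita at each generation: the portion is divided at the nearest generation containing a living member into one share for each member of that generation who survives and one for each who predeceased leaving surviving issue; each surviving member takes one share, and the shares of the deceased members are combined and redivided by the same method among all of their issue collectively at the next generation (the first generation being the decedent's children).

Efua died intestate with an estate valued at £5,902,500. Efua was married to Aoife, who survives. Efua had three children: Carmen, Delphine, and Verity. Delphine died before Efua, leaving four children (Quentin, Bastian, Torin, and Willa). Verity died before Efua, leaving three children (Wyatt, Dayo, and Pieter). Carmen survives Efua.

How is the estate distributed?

Aoife first takes £75,000, leaving a balance of £5,827,500. Aoife then takes one-fifth of the balance (£1,165,500), for a total of £1,240,500. The remaining £4,662,000 passes to the descendants.
The descendants' portion (£4,662,000) is divided at the children's generation into 3 shares of £1,554,000. Carmen takes £1,554,000. The 2 shares of the deceased (Delphine and Verity) are combined into a pool of £3,108,000.
That pool (£3,108,000) is divided at the grandchildren's generation equally among Quentin, Bastian, Torin, Willa, Wyatt, Dayo, and Pieter: £444,000 each.

Aoife: £1,240,500; Carmen: £1,554,000; Quentin: £444,000; Bastian: £444,000; Torin: £444,000; Willa: £444,000; Wyatt: £444,000; Dayo: £444,000; Pieter: £444,000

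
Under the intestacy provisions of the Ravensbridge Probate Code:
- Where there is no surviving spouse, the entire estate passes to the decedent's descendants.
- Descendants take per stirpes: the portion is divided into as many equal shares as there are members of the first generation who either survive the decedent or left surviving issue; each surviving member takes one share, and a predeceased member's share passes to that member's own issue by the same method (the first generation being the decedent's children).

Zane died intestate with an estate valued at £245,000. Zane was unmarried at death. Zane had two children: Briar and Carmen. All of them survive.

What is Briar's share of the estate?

Briar receives £122,500.

The entire £245,000 passes to the descendants.
That amount (£245,000) is divided into 2 shares of £122,500: Briar and Carmen each take £122,500.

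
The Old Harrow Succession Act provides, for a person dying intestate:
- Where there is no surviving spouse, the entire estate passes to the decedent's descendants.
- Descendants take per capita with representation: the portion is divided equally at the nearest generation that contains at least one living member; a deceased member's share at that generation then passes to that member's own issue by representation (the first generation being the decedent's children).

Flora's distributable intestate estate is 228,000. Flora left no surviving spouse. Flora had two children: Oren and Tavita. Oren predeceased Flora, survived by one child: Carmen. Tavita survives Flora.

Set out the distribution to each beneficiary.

Carmen: 114,000; Tavita: 114,000

The entire 228,000 passes to the descendants.
That amount (228,000) is divided into 2 shares of 114,000: Tavita takes 114,000; Oren's 114,000 share passes to Oren's issue.
Oren's share (114,000) passes entirely to Carmen.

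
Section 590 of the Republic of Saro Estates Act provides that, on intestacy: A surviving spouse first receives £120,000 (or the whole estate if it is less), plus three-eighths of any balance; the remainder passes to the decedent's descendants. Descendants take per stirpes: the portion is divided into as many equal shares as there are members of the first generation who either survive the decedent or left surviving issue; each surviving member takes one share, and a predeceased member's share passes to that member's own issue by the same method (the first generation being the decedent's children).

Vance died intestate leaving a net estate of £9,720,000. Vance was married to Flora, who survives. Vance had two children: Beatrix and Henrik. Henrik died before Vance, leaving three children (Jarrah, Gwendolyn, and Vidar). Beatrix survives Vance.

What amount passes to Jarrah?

Jarrah receives £1,000,000.

Flora first takes £120,000, leaving a balance of £9,600,000. Flora then takes three-eighths of the balance (£3,600,000), for a total of £3,720,000. The remaining £6,000,000 passes to the descendants.
The descendants' portion (£6,000,000) is divided into 2 shares of £3,000,000: Beatrix takes £3,000,000; Henrik's £3,000,000 share passes to Henrik's issue.
Henrik's share (£3,000,000) is divided into 3 shares of £1,000,000: Jarrah, Gwendolyn, and Vidar each take £1,000,000.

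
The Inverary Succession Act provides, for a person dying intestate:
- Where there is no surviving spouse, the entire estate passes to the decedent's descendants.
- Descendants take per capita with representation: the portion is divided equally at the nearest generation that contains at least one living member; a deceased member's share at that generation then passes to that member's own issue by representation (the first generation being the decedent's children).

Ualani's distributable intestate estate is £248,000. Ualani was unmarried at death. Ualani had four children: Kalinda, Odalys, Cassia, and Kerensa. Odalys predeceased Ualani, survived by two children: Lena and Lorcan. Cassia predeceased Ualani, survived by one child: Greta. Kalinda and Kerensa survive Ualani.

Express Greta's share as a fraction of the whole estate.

The entire £248,000 passes to the descendants.
That amount (£248,000) is divided into 4 shares of £62,000: Kalinda and Kerensa each take £62,000; Odalys's £62,000 share passes to Odalys's issue; Cassia's £62,000 share passes to Cassia's issue.
Odalys's share (£62,000) is divided into 2 shares of £31,000: Lena and Lorcan each take £31,000.
Cassia's share (£62,000) passes entirely to Greta.

Greta receives 1/4 of the estate.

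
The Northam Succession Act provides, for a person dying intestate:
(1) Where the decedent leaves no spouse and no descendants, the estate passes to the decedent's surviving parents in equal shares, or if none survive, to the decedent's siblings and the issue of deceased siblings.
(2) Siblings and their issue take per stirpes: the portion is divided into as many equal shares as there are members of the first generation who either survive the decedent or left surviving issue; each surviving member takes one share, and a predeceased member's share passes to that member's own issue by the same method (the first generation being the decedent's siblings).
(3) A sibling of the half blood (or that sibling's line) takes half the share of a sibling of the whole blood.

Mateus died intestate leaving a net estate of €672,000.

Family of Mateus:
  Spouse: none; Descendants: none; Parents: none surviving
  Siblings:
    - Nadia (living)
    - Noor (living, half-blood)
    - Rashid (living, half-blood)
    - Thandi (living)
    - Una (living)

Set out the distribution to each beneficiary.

The entire €672,000 passes to the siblings and their issue.
Counting each half-blood sibling's line as half a unit, there are 4 units in €672,000, so one unit is €168,000. Whole-blood lines (Nadia, Thandi, and Una) take €168,000 each; half-blood lines (Noor and Rashid) take €84,000 each.

Nadia: €168,000; Noor: €84,000; Rashid: €84,000; Thandi: €168,000; Una: €168,000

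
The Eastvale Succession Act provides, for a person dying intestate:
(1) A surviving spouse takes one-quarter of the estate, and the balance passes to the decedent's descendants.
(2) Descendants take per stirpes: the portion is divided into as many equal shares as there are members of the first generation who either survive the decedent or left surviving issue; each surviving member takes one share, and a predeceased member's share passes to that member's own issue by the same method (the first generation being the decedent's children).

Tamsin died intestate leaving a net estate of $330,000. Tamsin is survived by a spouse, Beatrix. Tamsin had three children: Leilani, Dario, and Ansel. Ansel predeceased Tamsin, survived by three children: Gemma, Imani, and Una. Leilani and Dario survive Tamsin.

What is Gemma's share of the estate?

Beatrix takes one-quarter of $330,000 = $82,500. The remaining $247,500 passes to the descendants.
The descendants' portion ($247,500) is divided into 3 shares of $82,500: Leilani and Dario each take $82,500; Ansel's $82,500 share passes to Ansel's issue.
Ansel's share ($82,500) is divided into 3 shares of $27,500: Gemma, Imani, and Una each take $27,500.

Gemma receives $27,500.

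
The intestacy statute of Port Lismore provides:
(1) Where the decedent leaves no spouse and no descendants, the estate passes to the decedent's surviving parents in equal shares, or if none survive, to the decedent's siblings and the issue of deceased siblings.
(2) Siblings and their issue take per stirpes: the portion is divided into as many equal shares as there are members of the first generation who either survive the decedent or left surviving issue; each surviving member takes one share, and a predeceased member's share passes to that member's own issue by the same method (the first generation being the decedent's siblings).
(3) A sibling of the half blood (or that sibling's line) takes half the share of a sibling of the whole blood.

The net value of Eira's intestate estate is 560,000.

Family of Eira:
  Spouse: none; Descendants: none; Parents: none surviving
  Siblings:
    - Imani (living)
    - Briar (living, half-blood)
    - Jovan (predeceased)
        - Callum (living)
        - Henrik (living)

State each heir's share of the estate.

The entire 560,000 passes to the siblings and their issue.
Counting each half-blood sibling's line as half a unit, there are 5/2 units in 560,000, so one unit is 224,000. Whole-blood lines (Imani and Jovan) take 224,000 each; half-blood lines (Briar) take 112,000 each.
Jovan's share (224,000) is divided into 2 shares of 112,000: Callum and Henrik each take 112,000.

Imani: 224,000; Briar: 112,000; Callum: 112,000; Henrik: 112,000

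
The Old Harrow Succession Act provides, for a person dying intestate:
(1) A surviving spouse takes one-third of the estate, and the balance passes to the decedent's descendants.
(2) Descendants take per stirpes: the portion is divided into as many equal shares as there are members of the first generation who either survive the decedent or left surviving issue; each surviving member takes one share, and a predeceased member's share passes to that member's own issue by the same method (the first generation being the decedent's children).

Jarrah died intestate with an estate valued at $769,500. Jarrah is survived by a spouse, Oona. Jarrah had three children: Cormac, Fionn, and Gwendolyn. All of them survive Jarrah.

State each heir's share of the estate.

Oona takes one-third of $769,500 = $256,500. The remaining $513,000 passes to the descendants.
The descendants' portion ($513,000) is divided into 3 shares of $171,000: Cormac, Fionn, and Gwendolyn each take $171,000.

Oona: $256,500; Cormac: $171,000; Fionn: $171,000; Gwendolyn: $171,000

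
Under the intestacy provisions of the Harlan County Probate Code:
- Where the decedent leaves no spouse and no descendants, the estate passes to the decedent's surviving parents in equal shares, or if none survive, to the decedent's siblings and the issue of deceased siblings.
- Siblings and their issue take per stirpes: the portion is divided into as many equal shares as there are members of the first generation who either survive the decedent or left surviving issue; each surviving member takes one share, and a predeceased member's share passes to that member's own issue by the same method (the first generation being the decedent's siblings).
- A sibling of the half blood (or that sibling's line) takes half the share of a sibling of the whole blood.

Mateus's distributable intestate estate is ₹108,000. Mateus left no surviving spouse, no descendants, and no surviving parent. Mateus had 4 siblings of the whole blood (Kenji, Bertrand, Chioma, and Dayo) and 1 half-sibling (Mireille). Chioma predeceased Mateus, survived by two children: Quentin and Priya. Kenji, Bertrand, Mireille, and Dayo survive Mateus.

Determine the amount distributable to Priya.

The entire ₹108,000 passes to the siblings and their issue.
Counting each half-blood sibling's line as half a unit, there are 9/2 units in ₹108,000, so one unit is ₹24,000. Whole-blood lines (Kenji, Bertrand, Chioma, and Dayo) take ₹24,000 each; half-blood lines (Mireille) take ₹12,000 each.
Chioma's share (₹24,000) is divided into 2 shares of ₹12,000: Quentin and Priya each take ₹12,000.

Priya receives ₹12,000.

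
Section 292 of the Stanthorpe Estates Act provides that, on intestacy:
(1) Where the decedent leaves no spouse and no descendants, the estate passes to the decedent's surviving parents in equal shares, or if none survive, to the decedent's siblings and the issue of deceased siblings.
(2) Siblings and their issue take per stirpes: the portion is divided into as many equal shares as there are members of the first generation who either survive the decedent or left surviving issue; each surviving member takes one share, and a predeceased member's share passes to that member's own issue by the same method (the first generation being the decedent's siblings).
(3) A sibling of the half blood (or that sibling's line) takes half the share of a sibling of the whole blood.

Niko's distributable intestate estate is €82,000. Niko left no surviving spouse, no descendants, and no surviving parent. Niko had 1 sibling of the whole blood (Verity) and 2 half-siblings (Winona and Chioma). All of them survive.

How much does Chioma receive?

The entire €82,000 passes to the siblings and their issue.
Counting each half-blood sibling's line as half a unit, there are 2 units in €82,000, so one unit is €41,000. Whole-blood lines (Verity) take €41,000 each; half-blood lines (Winona and Chioma) take €20,500 each.

Chioma receives €20,500.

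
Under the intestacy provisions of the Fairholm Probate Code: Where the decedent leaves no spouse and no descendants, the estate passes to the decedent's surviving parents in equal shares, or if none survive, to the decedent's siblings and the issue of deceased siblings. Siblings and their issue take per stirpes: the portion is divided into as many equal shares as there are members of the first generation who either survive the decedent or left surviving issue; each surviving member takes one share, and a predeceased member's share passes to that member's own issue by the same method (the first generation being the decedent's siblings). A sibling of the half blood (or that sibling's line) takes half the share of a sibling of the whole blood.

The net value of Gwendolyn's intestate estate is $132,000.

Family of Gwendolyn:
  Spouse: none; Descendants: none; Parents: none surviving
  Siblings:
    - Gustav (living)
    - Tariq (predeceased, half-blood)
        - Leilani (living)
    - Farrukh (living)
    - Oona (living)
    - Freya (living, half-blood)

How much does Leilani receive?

Leilani receives $16,500.

The entire $132,000 passes to the siblings and their issue.
Counting each half-blood sibling's line as half a unit, there are 4 units in $132,000, so one unit is $33,000. Whole-blood lines (Gustav, Farrukh, and Oona) take $33,000 each; half-blood lines (Tariq and Freya) take $16,500 each.
Tariq's share ($16,500) passes entirely to Leilani.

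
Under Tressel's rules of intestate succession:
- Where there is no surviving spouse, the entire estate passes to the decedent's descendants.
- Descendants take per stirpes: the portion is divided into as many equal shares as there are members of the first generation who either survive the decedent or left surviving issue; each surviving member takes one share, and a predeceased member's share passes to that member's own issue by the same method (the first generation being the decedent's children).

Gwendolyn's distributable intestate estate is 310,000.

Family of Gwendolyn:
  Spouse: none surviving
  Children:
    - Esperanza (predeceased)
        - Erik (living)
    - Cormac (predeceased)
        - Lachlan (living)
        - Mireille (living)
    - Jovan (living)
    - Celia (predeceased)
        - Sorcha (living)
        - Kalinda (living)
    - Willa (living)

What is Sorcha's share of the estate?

Sorcha receives 31,000.

The entire 310,000 passes to the descendants.
That amount (310,000) is divided into 5 shares of 62,000: Jovan and Willa each take 62,000; Esperanza's 62,000 share passes to Esperanza's issue; Cormac's 62,000 share passes to Cormac's issue; Celia's 62,000 share passes to Celia's issue.
Esperanza's share (62,000) passes entirely to Erik.
Cormac's share (62,000) is divided into 2 shares of 31,000: Lachlan and Mireille each take 31,000.
Celia's share (62,000) is divided into 2 shares of 31,000: Sorcha and Kalinda each take 31,000.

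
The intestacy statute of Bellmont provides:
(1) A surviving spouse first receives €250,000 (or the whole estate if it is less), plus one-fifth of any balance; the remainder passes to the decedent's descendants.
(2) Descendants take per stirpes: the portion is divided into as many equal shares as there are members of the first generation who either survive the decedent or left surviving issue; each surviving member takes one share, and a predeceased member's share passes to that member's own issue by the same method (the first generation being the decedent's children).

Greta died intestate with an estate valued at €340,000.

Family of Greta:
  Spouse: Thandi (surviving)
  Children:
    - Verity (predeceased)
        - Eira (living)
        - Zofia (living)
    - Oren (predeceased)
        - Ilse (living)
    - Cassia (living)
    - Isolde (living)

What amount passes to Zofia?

Zofia receives €9,000.

Thandi first takes €250,000, leaving a balance of €90,000. Thandi then takes one-fifth of the balance (€18,000), for a total of €268,000. The remaining €72,000 passes to the descendants.
The descendants' portion (€72,000) is divided into 4 shares of €18,000: Cassia and Isolde each take €18,000; Verity's €18,000 share passes to Verity's issue; Oren's €18,000 share passes to Oren's issue.
Verity's share (€18,000) is divided into 2 shares of €9,000: Eira and Zofia each take €9,000.
Oren's share (€18,000) passes entirely to Ilse.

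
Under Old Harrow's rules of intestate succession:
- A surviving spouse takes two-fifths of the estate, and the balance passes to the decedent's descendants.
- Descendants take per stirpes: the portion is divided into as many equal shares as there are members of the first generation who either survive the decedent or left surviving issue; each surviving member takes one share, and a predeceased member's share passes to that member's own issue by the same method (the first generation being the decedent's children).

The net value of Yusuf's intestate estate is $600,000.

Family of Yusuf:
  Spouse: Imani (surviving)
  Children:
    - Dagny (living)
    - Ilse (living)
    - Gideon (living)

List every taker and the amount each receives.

Imani: $240,000; Dagny: $120,000; Ilse: $120,000; Gideon: $120,000

Imani takes two-fifths of $600,000 = $240,000. The remaining $360,000 passes to the descendants.
The descendants' portion ($360,000) is divided into 3 shares of $120,000: Dagny, Ilse, and Gideon each take $120,000.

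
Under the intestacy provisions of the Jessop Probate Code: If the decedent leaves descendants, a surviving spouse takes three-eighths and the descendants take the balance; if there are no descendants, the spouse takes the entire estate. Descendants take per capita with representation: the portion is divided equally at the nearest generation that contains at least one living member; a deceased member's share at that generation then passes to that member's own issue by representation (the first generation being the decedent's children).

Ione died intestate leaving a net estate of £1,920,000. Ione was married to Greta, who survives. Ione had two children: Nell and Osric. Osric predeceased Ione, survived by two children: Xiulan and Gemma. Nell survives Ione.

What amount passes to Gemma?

Gemma receives £300,000.

Greta takes three-eighths of £1,920,000 = £720,000. The remaining £1,200,000 passes to the descendants.
The descendants' portion (£1,200,000) is divided into 2 shares of £600,000: Nell takes £600,000; Osric's £600,000 share passes to Osric's issue.
Osric's share (£600,000) is divided into 2 shares of £300,000: Xiulan and Gemma each take £300,000.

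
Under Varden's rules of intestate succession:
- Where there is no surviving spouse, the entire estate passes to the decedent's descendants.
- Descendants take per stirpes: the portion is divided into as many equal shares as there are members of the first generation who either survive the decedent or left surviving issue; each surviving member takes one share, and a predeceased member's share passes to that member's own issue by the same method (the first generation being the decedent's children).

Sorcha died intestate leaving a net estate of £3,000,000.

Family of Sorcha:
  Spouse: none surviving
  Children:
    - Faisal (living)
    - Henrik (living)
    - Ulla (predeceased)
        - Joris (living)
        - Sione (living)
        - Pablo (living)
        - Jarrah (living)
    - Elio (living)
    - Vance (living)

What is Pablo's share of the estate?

The entire £3,000,000 passes to the descendants.
That amount (£3,000,000) is divided into 5 shares of £600,000: Faisal, Henrik, Elio, and Vance each take £600,000; Ulla's £600,000 share passes to Ulla's issue.
Ulla's share (£600,000) is divided into 4 shares of £150,000: Joris, Sione, Pablo, and Jarrah each take £150,000.

Pablo receives £150,000.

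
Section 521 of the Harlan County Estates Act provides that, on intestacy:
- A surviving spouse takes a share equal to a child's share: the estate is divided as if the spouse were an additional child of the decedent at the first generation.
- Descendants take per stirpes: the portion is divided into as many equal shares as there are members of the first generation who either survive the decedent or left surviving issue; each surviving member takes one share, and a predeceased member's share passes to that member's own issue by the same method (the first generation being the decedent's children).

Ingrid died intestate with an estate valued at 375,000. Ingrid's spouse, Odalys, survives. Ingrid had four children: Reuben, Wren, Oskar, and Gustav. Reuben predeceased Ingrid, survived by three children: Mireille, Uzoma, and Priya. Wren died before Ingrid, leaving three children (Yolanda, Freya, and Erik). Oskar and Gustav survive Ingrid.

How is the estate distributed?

The spouse counts as an additional share at the children's level, so there are 5 primary shares of 75,000. Odalys takes one such share (75,000).
The children's combined portion (300,000) is divided into 4 shares of 75,000: Oskar and Gustav each take 75,000; Reuben's 75,000 share passes to Reuben's issue; Wren's 75,000 share passes to Wren's issue.
Reuben's share (75,000) is divided into 3 shares of 25,000: Mireille, Uzoma, and Priya each take 25,000.
Wren's share (75,000) is divided into 3 shares of 25,000: Yolanda, Freya, and Erik each take 25,000.

Odalys: 75,000; Mireille: 25,000; Uzoma: 25,000; Priya: 25,000; Yolanda: 25,000; Freya: 25,000; Erik: 25,000; Oskar: 75,000; Gustav: 75,000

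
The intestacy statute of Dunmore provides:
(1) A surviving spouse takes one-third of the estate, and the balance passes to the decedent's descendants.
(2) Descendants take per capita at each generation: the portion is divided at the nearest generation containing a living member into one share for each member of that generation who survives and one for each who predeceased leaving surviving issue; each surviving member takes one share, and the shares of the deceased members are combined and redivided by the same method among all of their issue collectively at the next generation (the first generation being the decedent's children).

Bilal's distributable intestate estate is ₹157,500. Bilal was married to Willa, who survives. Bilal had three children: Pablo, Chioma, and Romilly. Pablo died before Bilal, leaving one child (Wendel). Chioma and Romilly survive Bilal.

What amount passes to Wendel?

Willa takes one-third of ₹157,500 = ₹52,500. The remaining ₹105,000 passes to the descendants.
The descendants' portion (₹105,000) is divided at the children's generation into 3 shares of ₹35,000. Chioma and Romilly each take ₹35,000. The remaining share for the deceased Pablo (₹35,000) is carried to the next generation.
That pool (₹35,000) passes entirely to Wendel, the sole taker at the grandchildren's generation.

Wendel receives ₹35,000.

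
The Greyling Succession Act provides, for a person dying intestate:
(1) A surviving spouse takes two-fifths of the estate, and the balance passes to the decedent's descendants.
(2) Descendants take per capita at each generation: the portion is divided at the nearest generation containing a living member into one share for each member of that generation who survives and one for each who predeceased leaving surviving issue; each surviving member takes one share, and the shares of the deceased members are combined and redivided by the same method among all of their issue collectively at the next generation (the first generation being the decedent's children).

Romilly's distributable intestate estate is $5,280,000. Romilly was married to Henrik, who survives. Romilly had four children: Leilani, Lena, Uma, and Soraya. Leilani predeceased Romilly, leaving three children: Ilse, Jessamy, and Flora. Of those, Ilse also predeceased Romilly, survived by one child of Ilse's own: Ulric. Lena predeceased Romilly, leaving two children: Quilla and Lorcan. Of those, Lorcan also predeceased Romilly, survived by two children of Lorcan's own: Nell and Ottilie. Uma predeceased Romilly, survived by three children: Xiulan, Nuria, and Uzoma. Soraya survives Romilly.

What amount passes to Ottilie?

Henrik takes two-fifths of $5,280,000 = $2,112,000. The remaining $3,168,000 passes to the descendants.
The descendants' portion ($3,168,000) is divided at the children's generation into 4 shares of $792,000. Soraya takes $792,000. The 3 shares of the deceased (Leilani, Lena, and Uma) are combined into a pool of $2,376,000.
That pool ($2,376,000) is divided at the grandchildren's generation into 8 shares of $297,000. Jessamy, Flora, Quilla, Xiulan, Nuria, and Uzoma each take $297,000. The 2 shares of the deceased (Ilse and Lorcan) are combined into a pool of $594,000.
That pool ($594,000) is divided at the great-grandchildren's generation equally among Ulric, Nell, and Ottilie: $198,000 each.

Ottilie receives $198,000.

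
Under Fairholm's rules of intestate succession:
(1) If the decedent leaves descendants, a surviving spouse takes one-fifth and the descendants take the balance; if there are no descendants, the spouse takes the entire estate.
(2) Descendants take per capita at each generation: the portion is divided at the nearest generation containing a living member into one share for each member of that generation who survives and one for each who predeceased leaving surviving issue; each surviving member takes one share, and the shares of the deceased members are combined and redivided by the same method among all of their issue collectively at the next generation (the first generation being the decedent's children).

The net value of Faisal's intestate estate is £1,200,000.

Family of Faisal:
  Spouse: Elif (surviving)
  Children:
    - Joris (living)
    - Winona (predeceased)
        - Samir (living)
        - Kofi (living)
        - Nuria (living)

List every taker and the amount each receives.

Elif: £240,000; Joris: £480,000; Samir: £160,000; Kofi: £160,000; Nuria: £160,000

Elif takes one-fifth of £1,200,000 = £240,000. The remaining £960,000 passes to the descendants.
The descendants' portion (£960,000) is divided at the children's generation into 2 shares of £480,000. Joris takes £480,000. The remaining share for the deceased Winona (£480,000) is carried to the next generation.
That pool (£480,000) is divided at the grandchildren's generation equally among Samir, Kofi, and Nuria: £160,000 each.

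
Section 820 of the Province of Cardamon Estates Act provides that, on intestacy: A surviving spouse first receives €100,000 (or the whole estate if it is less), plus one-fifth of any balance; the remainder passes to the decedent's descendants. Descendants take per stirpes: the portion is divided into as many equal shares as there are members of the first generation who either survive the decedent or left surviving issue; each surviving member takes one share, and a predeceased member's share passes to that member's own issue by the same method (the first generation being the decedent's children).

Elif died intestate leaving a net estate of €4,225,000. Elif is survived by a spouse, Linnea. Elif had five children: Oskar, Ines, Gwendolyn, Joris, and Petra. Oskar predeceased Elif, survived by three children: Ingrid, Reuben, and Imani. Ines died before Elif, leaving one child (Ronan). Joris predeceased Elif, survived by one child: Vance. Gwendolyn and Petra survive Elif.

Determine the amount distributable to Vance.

Linnea first takes €100,000, leaving a balance of €4,125,000. Linnea then takes one-fifth of the balance (€825,000), for a total of €925,000. The remaining €3,300,000 passes to the descendants.
The descendants' portion (€3,300,000) is divided into 5 shares of €660,000: Gwendolyn and Petra each take €660,000; Oskar's €660,000 share passes to Oskar's issue; Ines's €660,000 share passes to Ines's issue; Joris's €660,000 share passes to Joris's issue.
Oskar's share (€660,000) is divided into 3 shares of €220,000: Ingrid, Reuben, and Imani each take €220,000.
Ines's share (€660,000) passes entirely to Ronan.
Joris's share (€660,000) passes entirely to Vance.

Vance receives €660,000.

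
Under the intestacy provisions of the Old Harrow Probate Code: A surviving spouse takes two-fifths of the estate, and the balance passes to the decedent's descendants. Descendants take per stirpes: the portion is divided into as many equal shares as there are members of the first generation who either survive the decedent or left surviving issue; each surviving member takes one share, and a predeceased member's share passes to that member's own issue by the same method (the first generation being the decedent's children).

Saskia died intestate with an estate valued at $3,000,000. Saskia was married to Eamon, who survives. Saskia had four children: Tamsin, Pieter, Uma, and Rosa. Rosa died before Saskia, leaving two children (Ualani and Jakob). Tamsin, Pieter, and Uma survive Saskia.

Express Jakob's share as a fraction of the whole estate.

Jakob receives 3/40 of the estate.

Eamon takes two-fifths of $3,000,000 = $1,200,000. The remaining $1,800,000 passes to the descendants.
The descendants' portion ($1,800,000) is divided into 4 shares of $450,000: Tamsin, Pieter, and Uma each take $450,000; Rosa's $450,000 share passes to Rosa's issue.
Rosa's share ($450,000) is divided into 2 shares of $225,000: Ualani and Jakob each take $225,000.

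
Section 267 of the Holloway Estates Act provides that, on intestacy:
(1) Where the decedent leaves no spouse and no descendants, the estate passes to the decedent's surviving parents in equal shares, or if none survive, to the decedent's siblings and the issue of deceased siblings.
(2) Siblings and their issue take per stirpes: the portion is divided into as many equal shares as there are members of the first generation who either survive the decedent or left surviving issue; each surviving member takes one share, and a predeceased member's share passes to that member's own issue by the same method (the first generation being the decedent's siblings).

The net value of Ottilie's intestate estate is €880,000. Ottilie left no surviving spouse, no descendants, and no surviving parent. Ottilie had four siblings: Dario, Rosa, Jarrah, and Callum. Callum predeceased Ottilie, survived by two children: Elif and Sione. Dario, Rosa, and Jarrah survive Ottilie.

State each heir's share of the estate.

The entire €880,000 passes to the siblings and their issue.
That amount (€880,000) is divided into 4 shares of €220,000: Dario, Rosa, and Jarrah each take €220,000; Callum's €220,000 share passes to Callum's issue.
Callum's share (€220,000) is divided into 2 shares of €110,000: Elif and Sione each take €110,000.

Dario: €220,000; Rosa: €220,000; Jarrah: €220,000; Elif: €110,000; Sione: €110,000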